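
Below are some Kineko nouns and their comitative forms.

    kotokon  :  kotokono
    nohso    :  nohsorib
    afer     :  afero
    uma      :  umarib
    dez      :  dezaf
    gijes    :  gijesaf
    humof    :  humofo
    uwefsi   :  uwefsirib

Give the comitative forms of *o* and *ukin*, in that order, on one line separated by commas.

orib, ukino

The suffix is conditioned by the final sound: -af when the stem ends in a sibilant (*dez*, *gijes*); -o when the stem ends in a non-sibilant consonant (*kotokon*, *afer*, *humof*); -rib when the stem ends in a vowel (*nohso*, *uma*, *uwefsi*).
*o* — final sound /o/ (a vowel) → -rib → *orib*.
*ukin* — final sound /n/ (a non-sibilant consonant) → -o → *ukino*.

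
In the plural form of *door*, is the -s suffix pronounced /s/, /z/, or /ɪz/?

The stem *door* ends in a voiced non-sibilant sound.
The plural suffix surfaces as /ɪz/ after sibilants, /s/ after other voiceless consonants, and /z/ after other voiced sounds.
So the plural -s on *door* is pronounced /z/.

/z/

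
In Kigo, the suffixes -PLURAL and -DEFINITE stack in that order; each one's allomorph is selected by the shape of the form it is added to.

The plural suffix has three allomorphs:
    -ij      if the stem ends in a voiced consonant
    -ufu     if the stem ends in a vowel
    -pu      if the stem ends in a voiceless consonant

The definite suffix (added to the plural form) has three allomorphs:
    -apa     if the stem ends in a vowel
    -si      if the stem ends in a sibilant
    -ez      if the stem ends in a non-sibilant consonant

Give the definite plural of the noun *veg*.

*veg* — final sound /g/ (a voiced consonant) → -ij → *vegij*.
Since the final sound of the plural form *vegij* is /j/ (a non-sibilant consonant), it takes -ez, giving *vegijez*.

vegijez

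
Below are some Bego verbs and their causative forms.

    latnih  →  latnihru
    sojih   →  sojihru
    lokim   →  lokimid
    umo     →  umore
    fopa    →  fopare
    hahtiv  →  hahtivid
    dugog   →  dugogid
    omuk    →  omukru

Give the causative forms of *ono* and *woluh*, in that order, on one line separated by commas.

The pattern is voicing of the final sound: -ru when the stem ends in a voiceless consonant (*latnih*, *sojih*, *omuk*); -id when the stem ends in a voiced consonant (*lokim*, *hahtiv*, *dugog*); -re when the stem ends in a vowel (*umo*, *fopa*).
*ono*: final sound = /o/, a vowel → -re → *onore*.
The final sound of *woluh* is /h/, which is a voiceless consonant, so the suffix is -ru, giving *woluhru*.

onore, woluhru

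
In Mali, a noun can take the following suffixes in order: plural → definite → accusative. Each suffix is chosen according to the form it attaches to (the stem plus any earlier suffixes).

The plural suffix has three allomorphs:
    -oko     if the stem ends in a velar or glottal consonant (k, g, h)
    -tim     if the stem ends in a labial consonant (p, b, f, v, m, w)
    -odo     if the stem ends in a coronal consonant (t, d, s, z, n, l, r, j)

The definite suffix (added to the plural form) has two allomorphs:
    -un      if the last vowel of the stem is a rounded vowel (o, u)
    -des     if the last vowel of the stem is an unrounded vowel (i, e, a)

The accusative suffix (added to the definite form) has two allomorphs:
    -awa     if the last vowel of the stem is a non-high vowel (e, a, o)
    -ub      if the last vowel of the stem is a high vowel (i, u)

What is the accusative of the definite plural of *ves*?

Since the final consonant of *ves* is /s/ (coronal), it takes -odo, giving *vesodo*.
The plural form *vesodo* — last vowel /o/ (a rounded vowel) → -un → *vesodoun*.
The definite form *vesodoun*: last vowel = /u/, a high vowel → -ub → *vesodounub*.

vesodounub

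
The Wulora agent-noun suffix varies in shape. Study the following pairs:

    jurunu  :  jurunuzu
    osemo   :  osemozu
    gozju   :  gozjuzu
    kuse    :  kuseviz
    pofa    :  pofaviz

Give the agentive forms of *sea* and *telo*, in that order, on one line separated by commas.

seaviz, telozu

The pattern is rounding harmony: -zu when the last vowel of the stem is a rounded vowel (*jurunu*, *osemo*, *gozju*); -viz when the last vowel of the stem is an unrounded vowel (*kuse*, *pofa*).
Since the last vowel of *sea* is /a/ (an unrounded vowel), it takes -viz, giving *seaviz*.
Since the last vowel of *telo* is /o/ (a rounded vowel), it takes -zu, giving *telozu*.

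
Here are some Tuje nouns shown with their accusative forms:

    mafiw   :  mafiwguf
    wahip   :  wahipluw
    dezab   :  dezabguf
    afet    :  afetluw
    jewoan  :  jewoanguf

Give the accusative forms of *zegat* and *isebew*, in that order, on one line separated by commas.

Looking at the final consonant of each stem: -luw when the stem ends in a voiceless consonant (*wahip*, *afet*); -guf when the stem ends in a voiced consonant (*mafiw*, *dezab*, *jewoan*).
*zegat*: final consonant = /t/, voiceless → -luw → *zegatluw*.
*isebew*: final consonant = /w/, voiced → -guf → *isebewguf*.

zegatluw, isebewguf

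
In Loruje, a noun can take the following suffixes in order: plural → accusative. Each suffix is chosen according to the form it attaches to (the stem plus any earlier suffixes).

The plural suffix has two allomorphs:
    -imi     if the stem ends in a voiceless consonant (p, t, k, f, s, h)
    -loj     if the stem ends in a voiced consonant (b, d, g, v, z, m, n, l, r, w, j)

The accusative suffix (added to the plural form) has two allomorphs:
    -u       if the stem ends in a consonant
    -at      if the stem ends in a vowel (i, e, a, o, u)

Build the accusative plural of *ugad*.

*ugad* — final consonant /d/ (voiced) → -loj → *ugadloj*.
The plural form *ugadloj*: final sound = /j/, a consonant → -u → *ugadloju*.

ugadloju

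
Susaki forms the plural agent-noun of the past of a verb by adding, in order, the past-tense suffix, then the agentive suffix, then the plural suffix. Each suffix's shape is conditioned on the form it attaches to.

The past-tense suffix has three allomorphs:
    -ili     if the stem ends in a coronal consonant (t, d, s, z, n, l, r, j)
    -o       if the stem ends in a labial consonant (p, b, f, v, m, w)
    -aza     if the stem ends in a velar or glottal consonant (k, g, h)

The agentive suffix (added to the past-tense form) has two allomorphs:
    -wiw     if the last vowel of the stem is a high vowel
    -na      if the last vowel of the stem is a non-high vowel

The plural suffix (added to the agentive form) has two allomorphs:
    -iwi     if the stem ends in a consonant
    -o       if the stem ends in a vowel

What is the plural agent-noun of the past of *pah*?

*pah* — final consonant /h/ (velar/glottal) → -aza → *pahaza*.
The past-tense form *pahaza* — last vowel /a/ (a non-high vowel) → -na → *pahazana*.
The agentive form *pahazana* — final sound /a/ (a vowel) → -o → *pahazanao*.

pahazanao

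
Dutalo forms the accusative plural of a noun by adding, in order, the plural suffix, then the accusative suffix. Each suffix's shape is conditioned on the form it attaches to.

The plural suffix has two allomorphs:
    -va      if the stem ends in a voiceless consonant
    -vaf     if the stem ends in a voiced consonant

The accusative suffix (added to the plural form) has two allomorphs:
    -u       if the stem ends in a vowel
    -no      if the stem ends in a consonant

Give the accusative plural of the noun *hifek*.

hifekvau

*hifek*: final consonant = /k/, voiceless → -va → *hifekva*.
The plural form *hifekva* — final sound /a/ (a vowel) → -u → *hifekvau*.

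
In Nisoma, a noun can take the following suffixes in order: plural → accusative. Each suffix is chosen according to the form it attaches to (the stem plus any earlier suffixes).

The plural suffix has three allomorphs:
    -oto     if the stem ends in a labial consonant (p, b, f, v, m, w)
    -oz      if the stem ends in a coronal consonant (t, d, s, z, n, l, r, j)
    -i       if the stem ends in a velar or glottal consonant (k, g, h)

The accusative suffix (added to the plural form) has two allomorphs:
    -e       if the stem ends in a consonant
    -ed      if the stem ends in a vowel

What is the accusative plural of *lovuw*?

lovuwotoed

Since the final consonant of *lovuw* is /w/ (labial), it takes -oto, giving *lovuwoto*.
The plural form *lovuwoto*: final sound = /o/, a vowel → -ed → *lovuwotoed*.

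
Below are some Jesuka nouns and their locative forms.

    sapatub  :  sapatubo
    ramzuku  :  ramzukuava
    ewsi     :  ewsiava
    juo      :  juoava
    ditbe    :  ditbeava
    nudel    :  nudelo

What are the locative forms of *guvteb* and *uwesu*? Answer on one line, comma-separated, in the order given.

guvtebo, uwesuava

The alternation tracks the final sound of the stem — -o when the stem ends in a consonant (*sapatub*, *nudel*); -ava when the stem ends in a vowel (*ramzuku*, *ewsi*, *juo*, *ditbe*).
Since the final sound of *guvteb* is /b/ (a consonant), it takes -o, giving *guvtebo*.
*uwesu*: final sound = /u/, a vowel → -ava → *uwesuava*.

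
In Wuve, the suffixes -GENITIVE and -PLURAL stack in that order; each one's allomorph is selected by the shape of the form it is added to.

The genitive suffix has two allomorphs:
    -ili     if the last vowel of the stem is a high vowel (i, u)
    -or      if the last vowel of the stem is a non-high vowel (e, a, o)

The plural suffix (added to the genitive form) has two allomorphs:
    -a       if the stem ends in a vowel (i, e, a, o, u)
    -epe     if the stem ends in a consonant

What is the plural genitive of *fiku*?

fikuilia

The last vowel of *fiku* is /u/, which is a high vowel, so the genitive suffix is -ili, giving *fikuili*.
The genitive form *fikuili* — final sound /i/ (a vowel) → -a → *fikuilia*.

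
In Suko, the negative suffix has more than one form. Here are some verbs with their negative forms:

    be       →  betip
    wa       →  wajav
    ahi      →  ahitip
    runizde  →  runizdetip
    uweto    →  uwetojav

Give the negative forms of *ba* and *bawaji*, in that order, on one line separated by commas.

The suffix is conditioned by the last vowel: -tip when the last vowel of the stem is a front vowel (*be*, *ahi*, *runizde*); -jav when the last vowel of the stem is a back vowel (*wa*, *uweto*).
*ba* — last vowel /a/ (a back vowel) → -jav → *bajav*.
*bawaji*: last vowel = /i/, a front vowel → -tip → *bawajitip*.

bajav, bawajitip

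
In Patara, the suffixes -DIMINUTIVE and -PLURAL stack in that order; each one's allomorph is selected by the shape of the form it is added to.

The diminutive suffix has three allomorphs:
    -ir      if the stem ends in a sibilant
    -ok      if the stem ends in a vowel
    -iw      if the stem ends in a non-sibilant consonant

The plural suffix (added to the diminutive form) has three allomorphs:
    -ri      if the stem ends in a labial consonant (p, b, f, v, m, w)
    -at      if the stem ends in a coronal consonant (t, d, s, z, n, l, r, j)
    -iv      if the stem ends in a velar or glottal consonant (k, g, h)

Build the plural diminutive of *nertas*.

nertasirat

Since the final sound of *nertas* is /s/ (a sibilant), it takes -ir, giving *nertasir*.
The diminutive form *nertasir*: final consonant = /r/, coronal → -at → *nertasirat*.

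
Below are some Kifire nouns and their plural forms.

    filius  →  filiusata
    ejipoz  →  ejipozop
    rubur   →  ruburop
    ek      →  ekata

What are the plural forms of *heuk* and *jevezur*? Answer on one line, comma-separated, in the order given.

Looking at the final consonant of each stem: -ata when the stem ends in a voiceless consonant (*filius*, *ek*); -op when the stem ends in a voiced consonant (*ejipoz*, *rubur*).
*heuk* — final consonant /k/ (voiceless) → -ata → *heukata*.
Since the final consonant of *jevezur* is /r/ (voiced), it takes -op, giving *jevezurop*.

heukata, jevezurop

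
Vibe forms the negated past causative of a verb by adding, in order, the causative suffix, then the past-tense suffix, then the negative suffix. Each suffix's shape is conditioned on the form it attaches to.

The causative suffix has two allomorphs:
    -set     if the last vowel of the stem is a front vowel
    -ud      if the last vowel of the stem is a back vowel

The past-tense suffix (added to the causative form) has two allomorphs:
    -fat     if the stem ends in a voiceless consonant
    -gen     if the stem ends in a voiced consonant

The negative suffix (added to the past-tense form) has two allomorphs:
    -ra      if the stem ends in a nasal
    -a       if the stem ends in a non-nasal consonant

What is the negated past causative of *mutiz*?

The last vowel of *mutiz* is /i/, which is a front vowel, so the causative suffix is -set, giving *mutizset*.
Since the final consonant of the causative form *mutizset* is /t/ (voiceless), it takes -fat, giving *mutizsetfat*.
The past-tense form *mutizsetfat* — final consonant /t/ (non-nasal) → -a → *mutizsetfata*.

mutizsetfata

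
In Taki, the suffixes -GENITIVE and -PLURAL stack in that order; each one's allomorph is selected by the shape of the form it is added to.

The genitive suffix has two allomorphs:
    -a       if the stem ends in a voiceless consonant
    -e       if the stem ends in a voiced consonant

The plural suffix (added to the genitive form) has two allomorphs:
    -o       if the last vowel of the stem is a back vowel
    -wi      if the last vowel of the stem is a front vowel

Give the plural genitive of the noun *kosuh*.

kosuhao

Since the final consonant of *kosuh* is /h/ (voiceless), it takes -a, giving *kosuha*.
The last vowel of the genitive form *kosuha* is /a/, which is a back vowel, so the plural suffix is -o, giving *kosuhao*.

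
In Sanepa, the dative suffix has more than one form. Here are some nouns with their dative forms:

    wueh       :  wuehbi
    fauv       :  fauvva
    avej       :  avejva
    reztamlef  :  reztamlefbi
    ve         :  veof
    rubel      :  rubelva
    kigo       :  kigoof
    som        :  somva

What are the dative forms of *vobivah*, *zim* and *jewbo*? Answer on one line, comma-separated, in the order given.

vobivahbi, zimva, jewboof

The pattern is voicing of the final sound: -bi when the stem ends in a voiceless consonant (*wueh*, *reztamlef*); -va when the stem ends in a voiced consonant (*fauv*, *avej*, *rubel*, *som*); -of when the stem ends in a vowel (*ve*, *kigo*).
The final sound of *vobivah* is /h/, which is a voiceless consonant, so the suffix is -bi, giving *vobivahbi*.
*zim* — final sound /m/ (a voiced consonant) → -va → *zimva*.
*jewbo* — final sound /o/ (a vowel) → -of → *jewboof*.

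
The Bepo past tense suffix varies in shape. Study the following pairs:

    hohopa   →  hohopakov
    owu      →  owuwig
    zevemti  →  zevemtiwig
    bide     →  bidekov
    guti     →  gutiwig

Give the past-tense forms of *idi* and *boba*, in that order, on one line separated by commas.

idiwig, bobakov

The suffix is conditioned by the last vowel: -wig when the last vowel of the stem is a high vowel (*owu*, *zevemti*, *guti*); -kov when the last vowel of the stem is a non-high vowel (*hohopa*, *bide*).
*idi*: last vowel = /i/, a high vowel → -wig → *idiwig*.
*boba*: last vowel = /a/, a non-high vowel → -kov → *bobakov*.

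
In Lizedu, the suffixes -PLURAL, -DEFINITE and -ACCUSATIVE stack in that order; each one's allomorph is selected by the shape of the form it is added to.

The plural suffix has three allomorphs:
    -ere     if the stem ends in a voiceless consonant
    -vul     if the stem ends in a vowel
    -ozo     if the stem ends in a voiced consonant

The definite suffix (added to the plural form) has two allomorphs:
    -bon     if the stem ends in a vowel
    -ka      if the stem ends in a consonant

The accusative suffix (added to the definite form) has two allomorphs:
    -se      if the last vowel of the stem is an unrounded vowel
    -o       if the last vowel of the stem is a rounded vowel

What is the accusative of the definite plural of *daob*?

daobozobono

The final sound of *daob* is /b/, which is a voiced consonant, so the plural suffix is -ozo, giving *daobozo*.
The final sound of the plural form *daobozo* is /o/, which is a vowel, so the definite suffix is -bon, giving *daobozobon*.
The definite form *daobozobon*: last vowel = /o/, a rounded vowel → -o → *daobozobono*.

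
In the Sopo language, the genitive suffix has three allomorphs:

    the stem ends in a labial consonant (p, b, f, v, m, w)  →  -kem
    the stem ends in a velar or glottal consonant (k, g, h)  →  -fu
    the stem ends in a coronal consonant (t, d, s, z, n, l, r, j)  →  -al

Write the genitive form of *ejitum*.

Since the final consonant of *ejitum* is /m/ (labial), it takes -kem, giving *ejitumkem*.

ejitumkem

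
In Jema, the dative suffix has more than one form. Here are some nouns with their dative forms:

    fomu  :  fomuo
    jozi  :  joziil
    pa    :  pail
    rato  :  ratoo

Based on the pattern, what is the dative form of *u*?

The pattern is rounding harmony: -o when the last vowel of the stem is a rounded vowel (*fomu*, *rato*); -il when the last vowel of the stem is an unrounded vowel (*jozi*, *pa*).
Since the last vowel of *u* is /u/ (a rounded vowel), it takes -o, giving *uo*.

uo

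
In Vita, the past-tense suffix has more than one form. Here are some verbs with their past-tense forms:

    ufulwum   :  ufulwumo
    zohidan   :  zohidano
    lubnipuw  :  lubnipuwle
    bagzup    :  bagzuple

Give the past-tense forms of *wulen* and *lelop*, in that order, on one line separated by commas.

wuleno, lelople

Looking at the final consonant of each stem: -o when the stem ends in a nasal (*ufulwum*, *zohidan*); -le when the stem ends in a non-nasal consonant (*lubnipuw*, *bagzup*).
*wulen*: final consonant = /n/, a nasal → -o → *wuleno*.
*lelop* — final consonant /p/ (non-nasal) → -le → *lelople*.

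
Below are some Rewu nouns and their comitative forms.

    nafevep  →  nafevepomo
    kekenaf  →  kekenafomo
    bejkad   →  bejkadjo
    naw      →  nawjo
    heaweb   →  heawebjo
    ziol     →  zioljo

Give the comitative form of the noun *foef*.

foefomo

The alternation tracks the final consonant of the stem — -omo when the stem ends in a voiceless consonant (*nafevep*, *kekenaf*); -jo when the stem ends in a voiced consonant (*bejkad*, *naw*, *heaweb*, *ziol*).
*foef*: final consonant = /f/, voiceless → -omo → *foefomo*.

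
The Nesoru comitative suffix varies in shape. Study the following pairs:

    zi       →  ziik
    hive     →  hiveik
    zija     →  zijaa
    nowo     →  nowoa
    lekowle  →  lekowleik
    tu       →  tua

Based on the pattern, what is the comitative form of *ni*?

niik

Looking at the last vowel of each stem: -ik when the last vowel of the stem is a front vowel (*zi*, *hive*, *lekowle*); -a when the last vowel of the stem is a back vowel (*zija*, *nowo*, *tu*).
*ni*: last vowel = /i/, a front vowel → -ik → *niik*.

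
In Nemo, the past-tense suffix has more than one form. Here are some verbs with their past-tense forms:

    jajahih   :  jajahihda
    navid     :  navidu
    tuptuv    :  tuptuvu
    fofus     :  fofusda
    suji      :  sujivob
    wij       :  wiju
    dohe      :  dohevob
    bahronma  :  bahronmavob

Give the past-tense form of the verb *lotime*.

lotimevob

The pattern is voicing of the final sound: -da when the stem ends in a voiceless consonant (*jajahih*, *fofus*); -u when the stem ends in a voiced consonant (*navid*, *tuptuv*, *wij*); -vob when the stem ends in a vowel (*suji*, *dohe*, *bahronma*).
*lotime*: final sound = /e/, a vowel → -vob → *lotimevob*.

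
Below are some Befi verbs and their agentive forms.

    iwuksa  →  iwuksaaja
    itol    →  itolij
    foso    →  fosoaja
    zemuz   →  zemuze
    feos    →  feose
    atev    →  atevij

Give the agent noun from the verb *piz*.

pize

The suffix is conditioned by the final sound: -e when the stem ends in a sibilant (*zemuz*, *feos*); -ij when the stem ends in a non-sibilant consonant (*itol*, *atev*); -aja when the stem ends in a vowel (*iwuksa*, *foso*).
*piz* — final sound /z/ (a sibilant) → -e → *pize*.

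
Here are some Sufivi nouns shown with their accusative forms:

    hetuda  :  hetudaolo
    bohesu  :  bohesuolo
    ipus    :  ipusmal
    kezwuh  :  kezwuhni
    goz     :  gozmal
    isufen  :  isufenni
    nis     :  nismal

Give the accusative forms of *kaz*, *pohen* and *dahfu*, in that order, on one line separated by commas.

The pattern is sibilance of the final sound: -mal when the stem ends in a sibilant (*ipus*, *goz*, *nis*); -ni when the stem ends in a non-sibilant consonant (*kezwuh*, *isufen*); -olo when the stem ends in a vowel (*hetuda*, *bohesu*).
The final sound of *kaz* is /z/, which is a sibilant, so the suffix is -mal, giving *kazmal*.
*pohen* — final sound /n/ (a non-sibilant consonant) → -ni → *pohenni*.
The final sound of *dahfu* is /u/, which is a vowel, so the suffix is -olo, giving *dahfuolo*.

kazmal, pohenni, dahfuolo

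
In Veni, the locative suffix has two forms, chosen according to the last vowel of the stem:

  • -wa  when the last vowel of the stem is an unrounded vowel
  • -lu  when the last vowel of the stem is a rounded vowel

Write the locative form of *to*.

Since the last vowel of *to* is /o/ (a rounded vowel), it takes -lu, giving *tolu*.

tolu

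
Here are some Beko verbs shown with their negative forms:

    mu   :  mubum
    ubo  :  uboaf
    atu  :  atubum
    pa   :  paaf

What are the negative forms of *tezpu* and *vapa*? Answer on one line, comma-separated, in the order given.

tezpubum, vapaaf

The alternation tracks the last vowel of the stem — -bum when the last vowel of the stem is a high vowel (*mu*, *atu*); -af when the last vowel of the stem is a non-high vowel (*ubo*, *pa*).
The last vowel of *tezpu* is /u/, which is a high vowel, so the suffix is -bum, giving *tezpubum*.
*vapa*: last vowel = /a/, a non-high vowel → -af → *vapaaf*.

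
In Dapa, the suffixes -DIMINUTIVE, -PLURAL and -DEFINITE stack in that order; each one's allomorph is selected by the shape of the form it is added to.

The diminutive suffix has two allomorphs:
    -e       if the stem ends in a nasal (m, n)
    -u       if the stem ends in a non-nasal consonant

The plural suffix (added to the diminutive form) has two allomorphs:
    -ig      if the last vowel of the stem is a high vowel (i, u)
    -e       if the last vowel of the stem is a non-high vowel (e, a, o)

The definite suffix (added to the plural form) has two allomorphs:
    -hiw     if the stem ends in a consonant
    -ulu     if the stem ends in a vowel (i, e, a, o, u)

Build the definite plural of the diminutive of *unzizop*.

unzizopuighiw

*unzizop* — final consonant /p/ (non-nasal) → -u → *unzizopu*.
Since the last vowel of the diminutive form *unzizopu* is /u/ (a high vowel), it takes -ig, giving *unzizopuig*.
Since the final sound of the plural form *unzizopuig* is /g/ (a consonant), it takes -hiw, giving *unzizopuighiw*.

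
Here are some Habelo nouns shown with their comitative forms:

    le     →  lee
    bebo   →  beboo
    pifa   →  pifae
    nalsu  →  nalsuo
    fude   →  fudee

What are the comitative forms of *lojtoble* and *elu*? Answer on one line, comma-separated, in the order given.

The pattern is rounding harmony: -o when the last vowel of the stem is a rounded vowel (*bebo*, *nalsu*); -e when the last vowel of the stem is an unrounded vowel (*le*, *pifa*, *fude*).
The last vowel of *lojtoble* is /e/, which is an unrounded vowel, so the suffix is -e, giving *lojtoblee*.
*elu* — last vowel /u/ (a rounded vowel) → -o → *eluo*.

lojtoblee, eluo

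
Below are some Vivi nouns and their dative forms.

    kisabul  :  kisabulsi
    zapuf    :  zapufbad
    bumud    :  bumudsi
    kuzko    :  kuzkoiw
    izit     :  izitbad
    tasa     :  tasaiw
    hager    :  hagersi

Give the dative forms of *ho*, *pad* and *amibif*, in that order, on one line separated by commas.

The suffix is conditioned by the final sound: -bad when the stem ends in a voiceless consonant (*zapuf*, *izit*); -si when the stem ends in a voiced consonant (*kisabul*, *bumud*, *hager*); -iw when the stem ends in a vowel (*kuzko*, *tasa*).
*ho*: final sound = /o/, a vowel → -iw → *hoiw*.
The final sound of *pad* is /d/, which is a voiced consonant, so the suffix is -si, giving *padsi*.
*amibif* — final sound /f/ (a voiceless consonant) → -bad → *amibifbad*.

hoiw, padsi, amibifbad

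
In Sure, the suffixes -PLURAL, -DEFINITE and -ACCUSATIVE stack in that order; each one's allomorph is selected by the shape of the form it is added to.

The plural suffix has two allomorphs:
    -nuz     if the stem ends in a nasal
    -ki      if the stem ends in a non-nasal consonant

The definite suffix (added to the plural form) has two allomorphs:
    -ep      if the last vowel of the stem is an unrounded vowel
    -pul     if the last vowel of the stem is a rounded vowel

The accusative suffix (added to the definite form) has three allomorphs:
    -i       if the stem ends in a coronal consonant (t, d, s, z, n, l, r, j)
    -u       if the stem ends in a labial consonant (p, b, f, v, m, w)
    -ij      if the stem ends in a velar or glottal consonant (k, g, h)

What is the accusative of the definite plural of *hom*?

homnuzpuli

*hom* — final consonant /m/ (a nasal) → -nuz → *homnuz*.
Since the last vowel of the plural form *homnuz* is /u/ (a rounded vowel), it takes -pul, giving *homnuzpul*.
The final consonant of the definite form *homnuzpul* is /l/, which is coronal, so the accusative suffix is -i, giving *homnuzpuli*.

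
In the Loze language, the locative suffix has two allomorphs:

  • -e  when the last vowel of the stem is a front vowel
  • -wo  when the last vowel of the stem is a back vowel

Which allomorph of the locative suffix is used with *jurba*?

-wo

*jurba* — last vowel /a/ (a back vowel) → -wo.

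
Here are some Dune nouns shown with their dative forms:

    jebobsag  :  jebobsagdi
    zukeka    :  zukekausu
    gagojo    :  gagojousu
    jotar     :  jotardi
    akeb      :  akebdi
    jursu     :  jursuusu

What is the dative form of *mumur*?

mumurdi

Looking at the final sound of each stem: -di when the stem ends in a consonant (*jebobsag*, *jotar*, *akeb*); -usu when the stem ends in a vowel (*zukeka*, *gagojo*, *jursu*).
Since the final sound of *mumur* is /r/ (a consonant), it takes -di, giving *mumurdi*.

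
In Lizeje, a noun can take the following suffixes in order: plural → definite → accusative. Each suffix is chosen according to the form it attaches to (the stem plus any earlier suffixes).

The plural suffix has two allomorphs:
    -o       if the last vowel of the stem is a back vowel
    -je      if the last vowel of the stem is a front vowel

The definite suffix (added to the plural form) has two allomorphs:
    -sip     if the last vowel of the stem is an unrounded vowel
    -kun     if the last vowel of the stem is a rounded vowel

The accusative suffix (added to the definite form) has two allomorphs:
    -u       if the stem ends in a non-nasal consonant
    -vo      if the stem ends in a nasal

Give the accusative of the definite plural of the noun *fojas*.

fojasokunvo

*fojas* — last vowel /a/ (a back vowel) → -o → *fojaso*.
The plural form *fojaso* — last vowel /o/ (a rounded vowel) → -kun → *fojasokun*.
The definite form *fojasokun*: final consonant = /n/, a nasal → -vo → *fojasokunvo*.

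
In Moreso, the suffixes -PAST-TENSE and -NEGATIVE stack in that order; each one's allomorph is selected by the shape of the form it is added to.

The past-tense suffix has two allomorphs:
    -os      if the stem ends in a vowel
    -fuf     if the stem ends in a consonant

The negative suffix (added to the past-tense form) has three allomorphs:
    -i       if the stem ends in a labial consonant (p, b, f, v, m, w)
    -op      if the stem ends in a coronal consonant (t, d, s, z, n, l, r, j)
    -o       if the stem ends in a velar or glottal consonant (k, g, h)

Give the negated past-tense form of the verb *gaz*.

gazfufi

*gaz*: final sound = /z/, a consonant → -fuf → *gazfuf*.
The final consonant of the past-tense form *gazfuf* is /f/, which is labial, so the negative suffix is -i, giving *gazfufi*.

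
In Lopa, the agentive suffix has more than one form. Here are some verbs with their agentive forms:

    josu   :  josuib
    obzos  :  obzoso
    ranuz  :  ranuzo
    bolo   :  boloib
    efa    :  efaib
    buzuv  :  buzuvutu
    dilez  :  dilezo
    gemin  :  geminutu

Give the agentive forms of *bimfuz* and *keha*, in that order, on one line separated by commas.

The alternation tracks the final sound of the stem — -o when the stem ends in a sibilant (*obzos*, *ranuz*, *dilez*); -utu when the stem ends in a non-sibilant consonant (*buzuv*, *gemin*); -ib when the stem ends in a vowel (*josu*, *bolo*, *efa*).
*bimfuz*: final sound = /z/, a sibilant → -o → *bimfuzo*.
Since the final sound of *keha* is /a/ (a vowel), it takes -ib, giving *kehaib*.

bimfuzo, kehaib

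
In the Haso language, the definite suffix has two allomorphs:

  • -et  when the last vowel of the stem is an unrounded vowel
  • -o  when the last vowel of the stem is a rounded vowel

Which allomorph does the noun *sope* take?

*sope* — last vowel /e/ (an unrounded vowel) → -et.

-et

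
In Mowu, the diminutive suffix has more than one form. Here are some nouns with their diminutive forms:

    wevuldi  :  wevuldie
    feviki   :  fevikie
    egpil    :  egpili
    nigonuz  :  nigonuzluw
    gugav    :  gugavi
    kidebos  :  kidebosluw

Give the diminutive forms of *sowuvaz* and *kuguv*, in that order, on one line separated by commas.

sowuvazluw, kuguvi

Looking at the final sound of each stem: -luw when the stem ends in a sibilant (*nigonuz*, *kidebos*); -i when the stem ends in a non-sibilant consonant (*egpil*, *gugav*); -e when the stem ends in a vowel (*wevuldi*, *feviki*).
Since the final sound of *sowuvaz* is /z/ (a sibilant), it takes -luw, giving *sowuvazluw*.
The final sound of *kuguv* is /v/, which is a non-sibilant consonant, so the suffix is -i, giving *kuguvi*.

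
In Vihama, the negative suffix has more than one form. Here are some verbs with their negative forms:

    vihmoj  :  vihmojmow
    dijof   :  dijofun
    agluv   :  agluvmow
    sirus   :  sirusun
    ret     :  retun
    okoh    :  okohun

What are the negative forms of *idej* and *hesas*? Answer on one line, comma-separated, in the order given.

idejmow, hesasun

Looking at the final consonant of each stem: -un when the stem ends in a voiceless consonant (*dijof*, *sirus*, *ret*, *okoh*); -mow when the stem ends in a voiced consonant (*vihmoj*, *agluv*).
*idej* — final consonant /j/ (voiced) → -mow → *idejmow*.
The final consonant of *hesas* is /s/, which is voiceless, so the suffix is -un, giving *hesasun*.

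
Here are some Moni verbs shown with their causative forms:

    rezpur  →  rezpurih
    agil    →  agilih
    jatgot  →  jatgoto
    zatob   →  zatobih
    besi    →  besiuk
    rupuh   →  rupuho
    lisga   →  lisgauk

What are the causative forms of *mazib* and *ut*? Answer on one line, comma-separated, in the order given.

The pattern is voicing of the final sound: -o when the stem ends in a voiceless consonant (*jatgot*, *rupuh*); -ih when the stem ends in a voiced consonant (*rezpur*, *agil*, *zatob*); -uk when the stem ends in a vowel (*besi*, *lisga*).
Since the final sound of *mazib* is /b/ (a voiced consonant), it takes -ih, giving *mazibih*.
Since the final sound of *ut* is /t/ (a voiceless consonant), it takes -o, giving *uto*.

mazibih, uto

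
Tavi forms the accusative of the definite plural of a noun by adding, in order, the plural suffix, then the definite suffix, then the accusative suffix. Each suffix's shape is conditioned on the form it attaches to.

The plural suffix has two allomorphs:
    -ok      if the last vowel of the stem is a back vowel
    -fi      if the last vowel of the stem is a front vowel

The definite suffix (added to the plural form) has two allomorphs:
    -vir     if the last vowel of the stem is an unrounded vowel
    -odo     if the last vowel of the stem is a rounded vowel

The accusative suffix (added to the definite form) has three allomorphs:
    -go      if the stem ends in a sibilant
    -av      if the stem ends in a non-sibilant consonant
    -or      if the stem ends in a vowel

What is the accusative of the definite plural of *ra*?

*ra*: last vowel = /a/, a back vowel → -ok → *raok*.
The plural form *raok* — last vowel /o/ (a rounded vowel) → -odo → *raokodo*.
The definite form *raokodo* — final sound /o/ (a vowel) → -or → *raokodoor*.

raokodoor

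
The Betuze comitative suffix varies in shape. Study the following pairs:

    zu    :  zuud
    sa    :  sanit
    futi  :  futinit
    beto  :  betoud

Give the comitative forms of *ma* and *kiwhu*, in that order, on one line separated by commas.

manit, kiwhuud

The alternation tracks the last vowel of the stem — -ud when the last vowel of the stem is a rounded vowel (*zu*, *beto*); -nit when the last vowel of the stem is an unrounded vowel (*sa*, *futi*).
Since the last vowel of *ma* is /a/ (an unrounded vowel), it takes -nit, giving *manit*.
*kiwhu*: last vowel = /u/, a rounded vowel → -ud → *kiwhuud*.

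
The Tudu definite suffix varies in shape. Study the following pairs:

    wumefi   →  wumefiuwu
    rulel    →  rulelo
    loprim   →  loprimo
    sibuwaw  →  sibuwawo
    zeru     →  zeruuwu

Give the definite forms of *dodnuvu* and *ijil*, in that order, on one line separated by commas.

Looking at the final sound of each stem: -o when the stem ends in a consonant (*rulel*, *loprim*, *sibuwaw*); -uwu when the stem ends in a vowel (*wumefi*, *zeru*).
*dodnuvu*: final sound = /u/, a vowel → -uwu → *dodnuvuuwu*.
The final sound of *ijil* is /l/, which is a consonant, so the suffix is -o, giving *ijilo*.

dodnuvuuwu, ijilo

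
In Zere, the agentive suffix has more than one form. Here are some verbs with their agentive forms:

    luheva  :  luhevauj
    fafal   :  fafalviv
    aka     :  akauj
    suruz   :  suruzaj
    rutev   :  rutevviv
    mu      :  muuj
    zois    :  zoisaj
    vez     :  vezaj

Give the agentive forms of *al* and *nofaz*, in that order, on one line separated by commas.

The alternation tracks the final sound of the stem — -aj when the stem ends in a sibilant (*suruz*, *zois*, *vez*); -viv when the stem ends in a non-sibilant consonant (*fafal*, *rutev*); -uj when the stem ends in a vowel (*luheva*, *aka*, *mu*).
The final sound of *al* is /l/, which is a non-sibilant consonant, so the suffix is -viv, giving *alviv*.
*nofaz* — final sound /z/ (a sibilant) → -aj → *nofazaj*.

alviv, nofazaj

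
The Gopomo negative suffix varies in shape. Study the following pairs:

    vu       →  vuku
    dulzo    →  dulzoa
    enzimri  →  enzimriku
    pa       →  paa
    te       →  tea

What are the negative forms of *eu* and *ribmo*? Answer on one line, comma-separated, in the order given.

Looking at the last vowel of each stem: -ku when the last vowel of the stem is a high vowel (*vu*, *enzimri*); -a when the last vowel of the stem is a non-high vowel (*dulzo*, *pa*, *te*).
*eu*: last vowel = /u/, a high vowel → -ku → *euku*.
*ribmo*: last vowel = /o/, a non-high vowel → -a → *ribmoa*.

euku, ribmoa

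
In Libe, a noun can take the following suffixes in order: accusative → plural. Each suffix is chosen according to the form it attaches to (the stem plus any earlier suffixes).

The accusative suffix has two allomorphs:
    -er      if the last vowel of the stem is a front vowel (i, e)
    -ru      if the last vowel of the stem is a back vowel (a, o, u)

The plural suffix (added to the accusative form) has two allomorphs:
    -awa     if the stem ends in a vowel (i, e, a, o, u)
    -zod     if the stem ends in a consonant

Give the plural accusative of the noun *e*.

*e* — last vowel /e/ (a front vowel) → -er → *eer*.
Since the final sound of the accusative form *eer* is /r/ (a consonant), it takes -zod, giving *eerzod*.

eerzod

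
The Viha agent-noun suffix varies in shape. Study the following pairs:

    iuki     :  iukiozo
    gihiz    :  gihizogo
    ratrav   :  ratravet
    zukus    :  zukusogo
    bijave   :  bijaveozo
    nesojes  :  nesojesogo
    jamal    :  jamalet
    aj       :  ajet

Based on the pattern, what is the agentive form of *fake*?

fakeozo

The alternation tracks the final sound of the stem — -ogo when the stem ends in a sibilant (*gihiz*, *zukus*, *nesojes*); -et when the stem ends in a non-sibilant consonant (*ratrav*, *jamal*, *aj*); -ozo when the stem ends in a vowel (*iuki*, *bijave*).
Since the final sound of *fake* is /e/ (a vowel), it takes -ozo, giving *fakeozo*.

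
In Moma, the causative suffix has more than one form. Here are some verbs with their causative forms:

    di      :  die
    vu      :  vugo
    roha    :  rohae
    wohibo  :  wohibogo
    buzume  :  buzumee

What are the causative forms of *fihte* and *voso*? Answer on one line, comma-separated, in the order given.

fihtee, vosogo

The suffix is conditioned by the last vowel: -go when the last vowel of the stem is a rounded vowel (*vu*, *wohibo*); -e when the last vowel of the stem is an unrounded vowel (*di*, *roha*, *buzume*).
*fihte*: last vowel = /e/, an unrounded vowel → -e → *fihtee*.
*voso*: last vowel = /o/, a rounded vowel → -go → *vosogo*.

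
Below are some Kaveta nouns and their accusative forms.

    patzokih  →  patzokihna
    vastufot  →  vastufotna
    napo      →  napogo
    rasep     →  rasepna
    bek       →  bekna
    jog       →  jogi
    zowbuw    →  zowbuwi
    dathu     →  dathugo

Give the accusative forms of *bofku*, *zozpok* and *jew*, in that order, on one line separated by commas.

bofkugo, zozpokna, jewi

Looking at the final sound of each stem: -na when the stem ends in a voiceless consonant (*patzokih*, *vastufot*, *rasep*, *bek*); -i when the stem ends in a voiced consonant (*jog*, *zowbuw*); -go when the stem ends in a vowel (*napo*, *dathu*).
*bofku* — final sound /u/ (a vowel) → -go → *bofkugo*.
*zozpok*: final sound = /k/, a voiceless consonant → -na → *zozpokna*.
The final sound of *jew* is /w/, which is a voiced consonant, so the suffix is -i, giving *jewi*.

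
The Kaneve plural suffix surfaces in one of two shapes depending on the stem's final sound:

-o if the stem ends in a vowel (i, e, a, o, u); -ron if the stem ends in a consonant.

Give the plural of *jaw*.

jawron

*jaw* — final sound /w/ (a consonant) → -ron → *jawron*.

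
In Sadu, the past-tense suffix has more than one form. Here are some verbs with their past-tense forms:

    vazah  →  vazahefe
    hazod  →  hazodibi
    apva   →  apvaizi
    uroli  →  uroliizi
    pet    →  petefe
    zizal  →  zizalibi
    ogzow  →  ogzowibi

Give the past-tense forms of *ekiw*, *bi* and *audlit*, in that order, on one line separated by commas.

The pattern is voicing of the final sound: -efe when the stem ends in a voiceless consonant (*vazah*, *pet*); -ibi when the stem ends in a voiced consonant (*hazod*, *zizal*, *ogzow*); -izi when the stem ends in a vowel (*apva*, *uroli*).
*ekiw* — final sound /w/ (a voiced consonant) → -ibi → *ekiwibi*.
*bi* — final sound /i/ (a vowel) → -izi → *biizi*.
*audlit*: final sound = /t/, a voiceless consonant → -efe → *audlitefe*.

ekiwibi, biizi, audlitefe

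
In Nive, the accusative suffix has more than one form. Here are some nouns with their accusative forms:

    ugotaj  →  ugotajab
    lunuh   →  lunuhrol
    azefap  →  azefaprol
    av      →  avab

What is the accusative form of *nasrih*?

nasrihrol

The alternation tracks the final consonant of the stem — -rol when the stem ends in a voiceless consonant (*lunuh*, *azefap*); -ab when the stem ends in a voiced consonant (*ugotaj*, *av*).
Since the final consonant of *nasrih* is /h/ (voiceless), it takes -rol, giving *nasrihrol*.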